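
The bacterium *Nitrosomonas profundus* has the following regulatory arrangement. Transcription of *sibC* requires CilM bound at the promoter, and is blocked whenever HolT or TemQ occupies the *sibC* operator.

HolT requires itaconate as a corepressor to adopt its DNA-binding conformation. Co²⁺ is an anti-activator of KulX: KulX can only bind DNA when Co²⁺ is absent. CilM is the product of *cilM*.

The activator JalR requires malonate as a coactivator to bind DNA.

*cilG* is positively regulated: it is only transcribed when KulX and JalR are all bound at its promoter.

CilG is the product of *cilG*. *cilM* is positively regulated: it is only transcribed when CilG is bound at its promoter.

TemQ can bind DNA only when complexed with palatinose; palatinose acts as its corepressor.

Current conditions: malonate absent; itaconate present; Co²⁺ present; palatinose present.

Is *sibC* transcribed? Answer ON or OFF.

OFF

Itaconate is present, so HolT is active.
Palatinose is present, so TemQ is active.
Co²⁺ is present, so KulX is inactive.
Malonate is absent, so JalR is inactive.
Required activator KulX is absent, so *cilG* is not transcribed.
So CilG is not produced.
Required activator CilG is absent, so *cilM* is not transcribed.
So CilM is not produced.
With repressor HolT bound, *sibC* is not transcribed.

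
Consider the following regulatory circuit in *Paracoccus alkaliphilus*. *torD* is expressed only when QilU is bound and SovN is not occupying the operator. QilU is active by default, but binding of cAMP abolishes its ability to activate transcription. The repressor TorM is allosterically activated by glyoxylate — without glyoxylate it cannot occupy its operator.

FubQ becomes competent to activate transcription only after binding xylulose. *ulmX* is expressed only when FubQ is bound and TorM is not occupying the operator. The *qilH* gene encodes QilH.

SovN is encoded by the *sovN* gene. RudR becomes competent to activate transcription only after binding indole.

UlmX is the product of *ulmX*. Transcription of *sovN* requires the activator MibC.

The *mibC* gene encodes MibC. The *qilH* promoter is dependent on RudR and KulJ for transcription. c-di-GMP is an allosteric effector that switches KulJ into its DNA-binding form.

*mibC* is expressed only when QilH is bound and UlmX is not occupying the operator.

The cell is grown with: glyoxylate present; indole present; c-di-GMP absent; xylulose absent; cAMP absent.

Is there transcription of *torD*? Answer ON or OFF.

cAMP is absent, so QilU is active.
Glyoxylate is present, so TorM is active.
Xylulose is absent, so FubQ is inactive.
With repressor TorM bound, *ulmX* is not transcribed.
So UlmX is not produced.
Indole is present, so RudR is active.
c-di-GMP is absent, so KulJ is inactive.
Required activator KulJ is absent, so *qilH* is not transcribed.
So QilH is not produced.
Required activator QilH is absent, so *mibC* is not transcribed.
So MibC is not produced.
Required activator MibC is absent, so *sovN* is not transcribed.
So SovN is not produced.
No repressor is bound and QilU is active, so *torD* is transcribed.

ON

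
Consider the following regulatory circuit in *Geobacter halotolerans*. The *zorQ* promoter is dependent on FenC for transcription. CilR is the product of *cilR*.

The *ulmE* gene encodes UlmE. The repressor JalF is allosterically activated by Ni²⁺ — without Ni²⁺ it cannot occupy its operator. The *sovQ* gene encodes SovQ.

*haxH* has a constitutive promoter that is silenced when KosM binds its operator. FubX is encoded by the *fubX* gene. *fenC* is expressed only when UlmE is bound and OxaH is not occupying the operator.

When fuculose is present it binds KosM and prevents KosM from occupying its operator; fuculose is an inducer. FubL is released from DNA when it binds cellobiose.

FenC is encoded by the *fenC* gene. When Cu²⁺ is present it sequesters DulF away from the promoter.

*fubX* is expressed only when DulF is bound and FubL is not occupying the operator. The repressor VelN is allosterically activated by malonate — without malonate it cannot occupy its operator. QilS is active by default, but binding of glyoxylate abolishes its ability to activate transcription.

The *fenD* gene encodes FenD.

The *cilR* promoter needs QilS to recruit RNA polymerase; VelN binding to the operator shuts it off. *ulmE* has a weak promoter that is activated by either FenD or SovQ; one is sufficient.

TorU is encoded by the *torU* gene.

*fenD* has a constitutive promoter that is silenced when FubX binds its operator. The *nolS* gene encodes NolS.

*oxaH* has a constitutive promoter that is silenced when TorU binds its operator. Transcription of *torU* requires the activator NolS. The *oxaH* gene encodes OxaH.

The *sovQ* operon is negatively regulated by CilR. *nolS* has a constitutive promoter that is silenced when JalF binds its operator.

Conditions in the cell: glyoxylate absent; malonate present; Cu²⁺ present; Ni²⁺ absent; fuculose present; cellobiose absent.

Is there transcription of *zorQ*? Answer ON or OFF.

ON

Ni²⁺ is absent, so JalF is inactive.
With no repressor bound, *nolS* is transcribed.
So NolS is produced and active.
No repressor is bound and NolS is active, so *torU* is transcribed.
So TorU is produced and active.
With repressor TorU bound, *oxaH* is not transcribed.
So OxaH is not produced.
Cellobiose is absent, so FubL is active.
Cu²⁺ is present, so DulF is inactive.
With repressor FubL bound, *fubX* is not transcribed.
So FubX is not produced.
With no repressor bound, *fenD* is transcribed.
So FenD is produced and active.
Glyoxylate is absent, so QilS is active.
Malonate is present, so VelN is active.
With repressor VelN bound, *cilR* is not transcribed.
So CilR is not produced.
With no repressor bound, *sovQ* is transcribed.
So SovQ is produced and active.
Activator FenD is present, so *ulmE* is transcribed.
So UlmE is produced and active.
No repressor is bound and UlmE is active, so *fenC* is transcribed.
So FenC is produced and active.
No repressor is bound and FenC is active, so *zorQ* is transcribed.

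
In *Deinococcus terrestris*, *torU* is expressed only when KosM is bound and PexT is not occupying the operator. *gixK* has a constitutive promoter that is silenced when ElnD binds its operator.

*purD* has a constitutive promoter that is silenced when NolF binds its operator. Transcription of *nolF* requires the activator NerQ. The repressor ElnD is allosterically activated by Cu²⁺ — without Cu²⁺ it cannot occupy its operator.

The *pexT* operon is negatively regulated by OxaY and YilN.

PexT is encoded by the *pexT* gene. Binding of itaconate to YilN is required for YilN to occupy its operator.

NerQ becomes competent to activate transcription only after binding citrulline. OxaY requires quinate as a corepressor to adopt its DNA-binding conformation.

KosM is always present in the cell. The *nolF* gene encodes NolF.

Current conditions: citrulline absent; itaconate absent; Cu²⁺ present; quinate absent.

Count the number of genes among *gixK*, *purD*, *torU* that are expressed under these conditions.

Cu²⁺ is present, so ElnD is active.
With repressor ElnD bound, *gixK* is not transcribed.
→ *gixK* is OFF.
Citrulline is absent, so NerQ is inactive.
Required activator NerQ is absent, so *nolF* is not transcribed.
So NolF is not produced.
With no repressor bound, *purD* is transcribed.
→ *purD* is ON.
Quinate is absent, so OxaY is inactive.
Itaconate is absent, so YilN is inactive.
With no repressor bound, *pexT* is transcribed.
So PexT is produced and active.
KosM is produced constitutively and is active.
With repressor PexT bound, *torU* is not transcribed.
→ *torU* is OFF.
1 of the 3 genes is transcribed.

1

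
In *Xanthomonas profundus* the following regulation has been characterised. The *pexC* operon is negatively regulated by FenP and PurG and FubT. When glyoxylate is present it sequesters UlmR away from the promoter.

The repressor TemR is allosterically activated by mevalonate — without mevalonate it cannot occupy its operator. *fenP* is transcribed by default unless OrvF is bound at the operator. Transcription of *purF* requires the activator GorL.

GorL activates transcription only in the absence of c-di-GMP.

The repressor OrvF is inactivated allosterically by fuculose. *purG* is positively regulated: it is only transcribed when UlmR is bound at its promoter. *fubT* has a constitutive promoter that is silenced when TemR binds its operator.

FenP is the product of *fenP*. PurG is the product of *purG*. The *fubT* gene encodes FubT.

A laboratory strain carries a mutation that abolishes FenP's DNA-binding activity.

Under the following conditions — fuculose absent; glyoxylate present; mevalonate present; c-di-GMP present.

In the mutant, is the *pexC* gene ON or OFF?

ON

FenP is non-functional in this strain, so it has no effect.
Glyoxylate is present, so UlmR is inactive.
Required activator UlmR is absent, so *purG* is not transcribed.
So PurG is not produced.
Mevalonate is present, so TemR is active.
With repressor TemR bound, *fubT* is not transcribed.
So FubT is not produced.
With no repressor bound, *pexC* is transcribed.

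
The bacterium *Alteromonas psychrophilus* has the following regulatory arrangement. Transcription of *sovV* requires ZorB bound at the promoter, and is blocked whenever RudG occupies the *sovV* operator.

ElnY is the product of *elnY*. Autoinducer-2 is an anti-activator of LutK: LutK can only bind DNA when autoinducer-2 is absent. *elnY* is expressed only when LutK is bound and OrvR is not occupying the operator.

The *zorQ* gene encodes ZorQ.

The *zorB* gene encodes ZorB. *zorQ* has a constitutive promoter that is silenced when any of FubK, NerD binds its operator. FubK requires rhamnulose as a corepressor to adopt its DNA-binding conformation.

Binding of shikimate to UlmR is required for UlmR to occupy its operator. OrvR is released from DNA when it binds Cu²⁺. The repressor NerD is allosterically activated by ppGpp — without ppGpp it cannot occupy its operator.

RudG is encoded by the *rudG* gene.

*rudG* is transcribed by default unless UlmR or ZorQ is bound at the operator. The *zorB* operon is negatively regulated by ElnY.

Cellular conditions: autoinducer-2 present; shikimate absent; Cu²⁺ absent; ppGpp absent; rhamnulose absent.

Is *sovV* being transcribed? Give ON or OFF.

Cu²⁺ is absent, so OrvR is active.
Autoinducer-2 is present, so LutK is inactive.
With repressor OrvR bound, *elnY* is not transcribed.
So ElnY is not produced.
With no repressor bound, *zorB* is transcribed.
So ZorB is produced and active.
Shikimate is absent, so UlmR is inactive.
Rhamnulose is absent, so FubK is inactive.
ppGpp is absent, so NerD is inactive.
With no repressor bound, *zorQ* is transcribed.
So ZorQ is produced and active.
With repressor ZorQ bound, *rudG* is not transcribed.
So RudG is not produced.
No repressor is bound and ZorB is active, so *sovV* is transcribed.

ON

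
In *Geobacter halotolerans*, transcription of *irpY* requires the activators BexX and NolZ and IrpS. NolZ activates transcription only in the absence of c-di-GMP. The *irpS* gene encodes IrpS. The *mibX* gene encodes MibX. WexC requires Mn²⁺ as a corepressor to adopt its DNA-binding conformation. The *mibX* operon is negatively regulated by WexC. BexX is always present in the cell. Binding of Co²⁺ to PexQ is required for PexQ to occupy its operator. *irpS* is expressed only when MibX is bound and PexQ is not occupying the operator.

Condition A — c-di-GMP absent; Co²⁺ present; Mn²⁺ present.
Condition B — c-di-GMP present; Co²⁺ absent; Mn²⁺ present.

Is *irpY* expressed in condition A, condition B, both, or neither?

Condition A:
BexX is produced constitutively and is active.
c-di-GMP is absent, so NolZ is active.
Co²⁺ is present, so PexQ is active.
Mn²⁺ is present, so WexC is active.
With repressor WexC bound, *mibX* is not transcribed.
So MibX is not produced.
With repressor PexQ bound, *irpS* is not transcribed.
So IrpS is not produced.
Required activator IrpS is absent, so *irpY* is not transcribed.
→ *irpY* is OFF in A.
Condition B:
BexX is produced constitutively and is active.
c-di-GMP is present, so NolZ is inactive.
Co²⁺ is absent, so PexQ is inactive.
Mn²⁺ is present, so WexC is active.
With repressor WexC bound, *mibX* is not transcribed.
So MibX is not produced.
Required activator MibX is absent, so *irpS* is not transcribed.
So IrpS is not produced.
Required activator NolZ is absent, so *irpY* is not transcribed.
→ *irpY* is OFF in B.

neither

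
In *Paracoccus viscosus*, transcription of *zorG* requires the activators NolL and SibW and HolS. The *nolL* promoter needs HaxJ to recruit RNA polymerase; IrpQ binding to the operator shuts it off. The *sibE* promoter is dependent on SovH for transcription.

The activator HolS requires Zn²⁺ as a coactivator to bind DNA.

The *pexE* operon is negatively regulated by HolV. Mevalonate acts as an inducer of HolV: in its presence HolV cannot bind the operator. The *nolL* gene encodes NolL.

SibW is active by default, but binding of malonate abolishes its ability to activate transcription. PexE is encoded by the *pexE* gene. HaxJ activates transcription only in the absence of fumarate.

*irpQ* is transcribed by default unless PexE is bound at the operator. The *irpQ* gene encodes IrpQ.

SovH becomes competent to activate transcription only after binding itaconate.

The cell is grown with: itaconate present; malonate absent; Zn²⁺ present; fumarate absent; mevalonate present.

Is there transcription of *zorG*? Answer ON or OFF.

Mevalonate is present, so HolV is inactive.
With no repressor bound, *pexE* is transcribed.
So PexE is produced and active.
With repressor PexE bound, *irpQ* is not transcribed.
So IrpQ is not produced.
Fumarate is absent, so HaxJ is active.
No repressor is bound and HaxJ is active, so *nolL* is transcribed.
So NolL is produced and active.
Malonate is absent, so SibW is active.
Zn²⁺ is present, so HolS is active.
No repressor is bound and NolL and SibW and HolS are active, so *zorG* is transcribed.

ON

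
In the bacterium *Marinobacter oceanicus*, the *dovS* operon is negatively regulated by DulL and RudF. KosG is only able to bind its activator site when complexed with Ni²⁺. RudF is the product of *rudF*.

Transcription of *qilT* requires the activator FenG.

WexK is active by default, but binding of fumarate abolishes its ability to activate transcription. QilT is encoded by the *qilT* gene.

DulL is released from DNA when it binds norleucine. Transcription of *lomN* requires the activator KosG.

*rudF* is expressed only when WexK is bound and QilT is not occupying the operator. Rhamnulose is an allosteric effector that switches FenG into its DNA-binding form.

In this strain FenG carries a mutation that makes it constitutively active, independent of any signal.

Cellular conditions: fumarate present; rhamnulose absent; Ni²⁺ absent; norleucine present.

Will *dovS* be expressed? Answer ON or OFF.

Norleucine is present, so DulL is inactive.
Fumarate is present, so WexK is inactive.
FenG is constitutively active in this strain.
No repressor is bound and FenG is active, so *qilT* is transcribed.
So QilT is produced and active.
With repressor QilT bound, *rudF* is not transcribed.
So RudF is not produced.
With no repressor bound, *dovS* is transcribed.

ON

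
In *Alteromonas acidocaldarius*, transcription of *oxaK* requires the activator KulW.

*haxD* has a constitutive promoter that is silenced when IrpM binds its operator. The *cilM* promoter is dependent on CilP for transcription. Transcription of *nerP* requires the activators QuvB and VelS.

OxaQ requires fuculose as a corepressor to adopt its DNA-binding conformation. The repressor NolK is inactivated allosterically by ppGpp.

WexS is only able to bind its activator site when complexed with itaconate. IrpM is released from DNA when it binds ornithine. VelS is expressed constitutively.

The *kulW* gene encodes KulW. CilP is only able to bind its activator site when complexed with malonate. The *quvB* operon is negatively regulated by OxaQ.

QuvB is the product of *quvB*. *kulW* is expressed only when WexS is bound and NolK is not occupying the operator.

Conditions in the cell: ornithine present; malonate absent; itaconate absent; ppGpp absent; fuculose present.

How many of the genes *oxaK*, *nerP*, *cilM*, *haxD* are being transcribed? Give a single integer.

1

ppGpp is absent, so NolK is active.
Itaconate is absent, so WexS is inactive.
With repressor NolK bound, *kulW* is not transcribed.
So KulW is not produced.
Required activator KulW is absent, so *oxaK* is not transcribed.
→ *oxaK* is OFF.
Fuculose is present, so OxaQ is active.
With repressor OxaQ bound, *quvB* is not transcribed.
So QuvB is not produced.
VelS is produced constitutively and is active.
Required activator QuvB is absent, so *nerP* is not transcribed.
→ *nerP* is OFF.
Malonate is absent, so CilP is inactive.
Required activator CilP is absent, so *cilM* is not transcribed.
→ *cilM* is OFF.
Ornithine is present, so IrpM is inactive.
With no repressor bound, *haxD* is transcribed.
→ *haxD* is ON.
1 of the 4 genes is transcribed.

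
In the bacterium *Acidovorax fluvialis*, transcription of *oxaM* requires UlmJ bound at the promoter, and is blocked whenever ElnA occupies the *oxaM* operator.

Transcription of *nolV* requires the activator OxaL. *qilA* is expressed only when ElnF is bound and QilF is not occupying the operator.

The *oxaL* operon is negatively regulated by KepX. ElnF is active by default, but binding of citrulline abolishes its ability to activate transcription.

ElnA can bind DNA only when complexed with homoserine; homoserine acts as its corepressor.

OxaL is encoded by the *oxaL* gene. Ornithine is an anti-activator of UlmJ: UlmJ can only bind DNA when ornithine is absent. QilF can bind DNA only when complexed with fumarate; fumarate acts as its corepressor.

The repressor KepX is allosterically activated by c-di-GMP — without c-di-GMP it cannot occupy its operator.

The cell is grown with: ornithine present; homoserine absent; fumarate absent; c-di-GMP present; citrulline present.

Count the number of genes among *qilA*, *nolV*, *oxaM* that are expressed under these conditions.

0

Fumarate is absent, so QilF is inactive.
Citrulline is present, so ElnF is inactive.
Required activator ElnF is absent, so *qilA* is not transcribed.
→ *qilA* is OFF.
c-di-GMP is present, so KepX is active.
With repressor KepX bound, *oxaL* is not transcribed.
So OxaL is not produced.
Required activator OxaL is absent, so *nolV* is not transcribed.
→ *nolV* is OFF.
Ornithine is present, so UlmJ is inactive.
Homoserine is absent, so ElnA is inactive.
Required activator UlmJ is absent, so *oxaM* is not transcribed.
→ *oxaM* is OFF.
0 of the 3 genes are transcribed.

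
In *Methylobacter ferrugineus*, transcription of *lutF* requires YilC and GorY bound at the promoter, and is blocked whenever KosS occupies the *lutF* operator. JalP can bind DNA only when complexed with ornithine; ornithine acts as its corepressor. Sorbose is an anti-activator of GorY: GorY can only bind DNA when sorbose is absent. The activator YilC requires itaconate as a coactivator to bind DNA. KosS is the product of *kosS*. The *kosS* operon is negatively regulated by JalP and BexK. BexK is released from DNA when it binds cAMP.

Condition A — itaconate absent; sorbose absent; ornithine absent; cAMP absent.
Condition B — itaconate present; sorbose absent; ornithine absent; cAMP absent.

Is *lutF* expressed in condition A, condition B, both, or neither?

Condition A:
Itaconate is absent, so YilC is inactive.
Sorbose is absent, so GorY is active.
Ornithine is absent, so JalP is inactive.
cAMP is absent, so BexK is active.
With repressor BexK bound, *kosS* is not transcribed.
So KosS is not produced.
Required activator YilC is absent, so *lutF* is not transcribed.
→ *lutF* is OFF in A.
Condition B:
Itaconate is present, so YilC is active.
Sorbose is absent, so GorY is active.
Ornithine is absent, so JalP is inactive.
cAMP is absent, so BexK is active.
With repressor BexK bound, *kosS* is not transcribed.
So KosS is not produced.
No repressor is bound and YilC and GorY are active, so *lutF* is transcribed.
→ *lutF* is ON in B.

B only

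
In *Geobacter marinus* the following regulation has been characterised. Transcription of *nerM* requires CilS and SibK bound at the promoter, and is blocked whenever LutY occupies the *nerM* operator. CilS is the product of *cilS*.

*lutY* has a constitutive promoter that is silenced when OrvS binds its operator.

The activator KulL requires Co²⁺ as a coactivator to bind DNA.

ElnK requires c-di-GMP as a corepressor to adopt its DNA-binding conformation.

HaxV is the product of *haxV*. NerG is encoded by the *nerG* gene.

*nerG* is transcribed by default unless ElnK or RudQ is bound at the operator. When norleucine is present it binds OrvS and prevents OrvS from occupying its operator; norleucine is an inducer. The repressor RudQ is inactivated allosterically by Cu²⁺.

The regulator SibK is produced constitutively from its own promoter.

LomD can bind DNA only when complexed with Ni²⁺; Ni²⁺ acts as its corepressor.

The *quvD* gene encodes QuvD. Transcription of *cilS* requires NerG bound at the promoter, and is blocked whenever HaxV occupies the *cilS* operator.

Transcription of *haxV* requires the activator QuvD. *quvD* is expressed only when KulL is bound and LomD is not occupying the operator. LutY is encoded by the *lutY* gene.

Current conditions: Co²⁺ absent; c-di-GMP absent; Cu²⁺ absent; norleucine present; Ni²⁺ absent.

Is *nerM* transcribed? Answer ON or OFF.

Co²⁺ is absent, so KulL is inactive.
Ni²⁺ is absent, so LomD is inactive.
Required activator KulL is absent, so *quvD* is not transcribed.
So QuvD is not produced.
Required activator QuvD is absent, so *haxV* is not transcribed.
So HaxV is not produced.
c-di-GMP is absent, so ElnK is inactive.
Cu²⁺ is absent, so RudQ is active.
With repressor RudQ bound, *nerG* is not transcribed.
So NerG is not produced.
Required activator NerG is absent, so *cilS* is not transcribed.
So CilS is not produced.
Norleucine is present, so OrvS is inactive.
With no repressor bound, *lutY* is transcribed.
So LutY is produced and active.
SibK is produced constitutively and is active.
With repressor LutY bound, *nerM* is not transcribed.

OFF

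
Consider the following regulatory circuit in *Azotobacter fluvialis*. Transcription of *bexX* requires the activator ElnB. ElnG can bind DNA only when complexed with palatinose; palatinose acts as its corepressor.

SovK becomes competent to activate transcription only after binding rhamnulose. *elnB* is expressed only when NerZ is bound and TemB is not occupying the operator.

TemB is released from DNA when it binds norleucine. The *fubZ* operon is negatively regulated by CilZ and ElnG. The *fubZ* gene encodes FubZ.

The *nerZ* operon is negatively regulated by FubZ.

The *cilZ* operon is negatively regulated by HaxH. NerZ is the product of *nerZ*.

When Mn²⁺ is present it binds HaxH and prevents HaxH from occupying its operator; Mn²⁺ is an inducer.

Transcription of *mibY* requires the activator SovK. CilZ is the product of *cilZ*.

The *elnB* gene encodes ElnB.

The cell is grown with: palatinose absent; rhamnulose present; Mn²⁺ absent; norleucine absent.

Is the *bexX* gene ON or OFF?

Mn²⁺ is absent, so HaxH is active.
With repressor HaxH bound, *cilZ* is not transcribed.
So CilZ is not produced.
Palatinose is absent, so ElnG is inactive.
With no repressor bound, *fubZ* is transcribed.
So FubZ is produced and active.
With repressor FubZ bound, *nerZ* is not transcribed.
So NerZ is not produced.
Norleucine is absent, so TemB is active.
With repressor TemB bound, *elnB* is not transcribed.
So ElnB is not produced.
Required activator ElnB is absent, so *bexX* is not transcribed.

OFF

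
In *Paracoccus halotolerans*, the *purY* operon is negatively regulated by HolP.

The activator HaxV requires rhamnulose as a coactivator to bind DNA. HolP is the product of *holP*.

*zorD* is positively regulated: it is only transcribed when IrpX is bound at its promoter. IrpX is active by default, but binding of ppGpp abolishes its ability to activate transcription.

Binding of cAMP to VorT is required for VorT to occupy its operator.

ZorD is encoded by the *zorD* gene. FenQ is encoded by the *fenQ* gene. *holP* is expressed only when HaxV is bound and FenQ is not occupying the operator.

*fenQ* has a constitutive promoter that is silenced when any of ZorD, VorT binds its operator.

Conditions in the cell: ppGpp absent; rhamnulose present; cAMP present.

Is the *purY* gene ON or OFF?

OFF

ppGpp is absent, so IrpX is active.
No repressor is bound and IrpX is active, so *zorD* is transcribed.
So ZorD is produced and active.
cAMP is present, so VorT is active.
With repressor ZorD bound, *fenQ* is not transcribed.
So FenQ is not produced.
Rhamnulose is present, so HaxV is active.
No repressor is bound and HaxV is active, so *holP* is transcribed.
So HolP is produced and active.
With repressor HolP bound, *purY* is not transcribed.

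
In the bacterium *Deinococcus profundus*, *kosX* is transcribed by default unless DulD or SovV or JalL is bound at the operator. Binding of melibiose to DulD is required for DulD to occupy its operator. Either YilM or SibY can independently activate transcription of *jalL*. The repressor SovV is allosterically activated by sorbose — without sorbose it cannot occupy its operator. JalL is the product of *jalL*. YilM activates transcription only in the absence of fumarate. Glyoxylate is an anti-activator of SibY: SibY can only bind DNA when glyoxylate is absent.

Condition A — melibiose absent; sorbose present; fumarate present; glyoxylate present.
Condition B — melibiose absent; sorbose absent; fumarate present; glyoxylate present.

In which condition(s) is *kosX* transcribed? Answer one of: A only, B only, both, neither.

B only

Condition A:
Melibiose is absent, so DulD is inactive.
Sorbose is present, so SovV is active.
Fumarate is present, so YilM is inactive.
Glyoxylate is present, so SibY is inactive.
No activator is available at the *jalL* promoter, so *jalL* is not transcribed.
So JalL is not produced.
With repressor SovV bound, *kosX* is not transcribed.
→ *kosX* is OFF in A.
Condition B:
Melibiose is absent, so DulD is inactive.
Sorbose is absent, so SovV is inactive.
Fumarate is present, so YilM is inactive.
Glyoxylate is present, so SibY is inactive.
No activator is available at the *jalL* promoter, so *jalL* is not transcribed.
So JalL is not produced.
With no repressor bound, *kosX* is transcribed.
→ *kosX* is ON in B.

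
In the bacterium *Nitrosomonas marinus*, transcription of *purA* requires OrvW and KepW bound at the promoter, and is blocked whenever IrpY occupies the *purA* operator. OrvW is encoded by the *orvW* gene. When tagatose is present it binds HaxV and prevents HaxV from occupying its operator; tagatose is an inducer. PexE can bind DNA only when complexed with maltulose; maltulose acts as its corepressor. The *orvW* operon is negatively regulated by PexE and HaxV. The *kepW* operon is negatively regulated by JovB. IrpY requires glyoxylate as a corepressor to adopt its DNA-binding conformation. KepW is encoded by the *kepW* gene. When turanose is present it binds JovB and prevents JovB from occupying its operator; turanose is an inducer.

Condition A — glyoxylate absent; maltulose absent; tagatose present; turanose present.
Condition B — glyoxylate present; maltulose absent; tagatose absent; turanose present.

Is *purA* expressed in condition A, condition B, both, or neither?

Condition A:
Glyoxylate is absent, so IrpY is inactive.
Maltulose is absent, so PexE is inactive.
Tagatose is present, so HaxV is inactive.
With no repressor bound, *orvW* is transcribed.
So OrvW is produced and active.
Turanose is present, so JovB is inactive.
With no repressor bound, *kepW* is transcribed.
So KepW is produced and active.
No repressor is bound and OrvW and KepW are active, so *purA* is transcribed.
→ *purA* is ON in A.
Condition B:
Glyoxylate is present, so IrpY is active.
Maltulose is absent, so PexE is inactive.
Tagatose is absent, so HaxV is active.
With repressor HaxV bound, *orvW* is not transcribed.
So OrvW is not produced.
Turanose is present, so JovB is inactive.
With no repressor bound, *kepW* is transcribed.
So KepW is produced and active.
With repressor IrpY bound, *purA* is not transcribed.
→ *purA* is OFF in B.

A only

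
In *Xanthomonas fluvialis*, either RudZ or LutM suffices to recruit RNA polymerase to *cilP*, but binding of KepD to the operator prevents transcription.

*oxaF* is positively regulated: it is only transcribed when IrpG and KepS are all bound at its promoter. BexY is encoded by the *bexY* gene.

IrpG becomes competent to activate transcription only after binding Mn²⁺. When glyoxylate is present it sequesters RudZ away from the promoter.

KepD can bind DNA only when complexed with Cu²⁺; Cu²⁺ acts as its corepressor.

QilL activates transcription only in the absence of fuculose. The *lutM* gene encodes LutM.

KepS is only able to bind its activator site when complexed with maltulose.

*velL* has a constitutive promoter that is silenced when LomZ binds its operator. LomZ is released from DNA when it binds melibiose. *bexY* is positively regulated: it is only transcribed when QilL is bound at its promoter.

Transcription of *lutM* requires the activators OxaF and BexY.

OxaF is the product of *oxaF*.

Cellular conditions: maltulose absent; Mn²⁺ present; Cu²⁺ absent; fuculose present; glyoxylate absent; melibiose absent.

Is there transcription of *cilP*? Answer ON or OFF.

ON

Glyoxylate is absent, so RudZ is active.
Cu²⁺ is absent, so KepD is inactive.
Mn²⁺ is present, so IrpG is active.
Maltulose is absent, so KepS is inactive.
Required activator KepS is absent, so *oxaF* is not transcribed.
So OxaF is not produced.
Fuculose is present, so QilL is inactive.
Required activator QilL is absent, so *bexY* is not transcribed.
So BexY is not produced.
Required activator OxaF is absent, so *lutM* is not transcribed.
So LutM is not produced.
Activator RudZ is present, so *cilP* is transcribed.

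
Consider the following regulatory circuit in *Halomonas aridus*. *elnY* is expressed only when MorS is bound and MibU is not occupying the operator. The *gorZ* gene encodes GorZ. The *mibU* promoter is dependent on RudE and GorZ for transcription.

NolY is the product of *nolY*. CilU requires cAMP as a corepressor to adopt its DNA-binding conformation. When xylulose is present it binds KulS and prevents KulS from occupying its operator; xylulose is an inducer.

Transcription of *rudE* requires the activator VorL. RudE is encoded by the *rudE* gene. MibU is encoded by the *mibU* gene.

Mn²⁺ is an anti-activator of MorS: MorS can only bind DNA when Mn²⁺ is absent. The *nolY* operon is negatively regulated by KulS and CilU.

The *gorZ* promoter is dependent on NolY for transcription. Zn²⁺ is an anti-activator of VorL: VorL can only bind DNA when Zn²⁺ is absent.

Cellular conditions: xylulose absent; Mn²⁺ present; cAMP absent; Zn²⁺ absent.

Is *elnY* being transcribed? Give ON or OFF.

OFF

Zn²⁺ is absent, so VorL is active.
No repressor is bound and VorL is active, so *rudE* is transcribed.
So RudE is produced and active.
Xylulose is absent, so KulS is active.
cAMP is absent, so CilU is inactive.
With repressor KulS bound, *nolY* is not transcribed.
So NolY is not produced.
Required activator NolY is absent, so *gorZ* is not transcribed.
So GorZ is not produced.
Required activator GorZ is absent, so *mibU* is not transcribed.
So MibU is not produced.
Mn²⁺ is present, so MorS is inactive.
Required activator MorS is absent, so *elnY* is not transcribed.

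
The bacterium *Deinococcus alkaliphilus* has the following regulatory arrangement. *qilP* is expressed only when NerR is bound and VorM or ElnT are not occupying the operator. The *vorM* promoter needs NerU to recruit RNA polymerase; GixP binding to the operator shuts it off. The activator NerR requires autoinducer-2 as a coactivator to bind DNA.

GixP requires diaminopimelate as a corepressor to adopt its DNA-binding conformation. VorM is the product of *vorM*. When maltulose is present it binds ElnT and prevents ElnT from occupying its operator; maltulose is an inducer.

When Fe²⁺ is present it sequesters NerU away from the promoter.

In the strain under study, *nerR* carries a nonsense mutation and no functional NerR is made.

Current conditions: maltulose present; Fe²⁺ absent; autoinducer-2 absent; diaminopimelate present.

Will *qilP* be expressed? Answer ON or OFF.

Fe²⁺ is absent, so NerU is active.
Diaminopimelate is present, so GixP is active.
With repressor GixP bound, *vorM* is not transcribed.
So VorM is not produced.
Maltulose is present, so ElnT is inactive.
NerR is non-functional in this strain, so it has no effect.
Required activator NerR is absent, so *qilP* is not transcribed.

OFF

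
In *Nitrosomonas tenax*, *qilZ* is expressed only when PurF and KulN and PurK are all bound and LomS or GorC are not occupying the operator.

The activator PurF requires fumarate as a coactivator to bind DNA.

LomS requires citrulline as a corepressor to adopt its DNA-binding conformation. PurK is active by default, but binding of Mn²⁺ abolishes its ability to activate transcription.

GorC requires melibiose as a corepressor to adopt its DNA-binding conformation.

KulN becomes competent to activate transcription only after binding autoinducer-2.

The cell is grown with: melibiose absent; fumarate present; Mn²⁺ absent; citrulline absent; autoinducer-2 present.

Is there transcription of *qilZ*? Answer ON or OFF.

Fumarate is present, so PurF is active.
Autoinducer-2 is present, so KulN is active.
Citrulline is absent, so LomS is inactive.
Mn²⁺ is absent, so PurK is active.
Melibiose is absent, so GorC is inactive.
No repressor is bound and PurF and KulN and PurK are active, so *qilZ* is transcribed.

ON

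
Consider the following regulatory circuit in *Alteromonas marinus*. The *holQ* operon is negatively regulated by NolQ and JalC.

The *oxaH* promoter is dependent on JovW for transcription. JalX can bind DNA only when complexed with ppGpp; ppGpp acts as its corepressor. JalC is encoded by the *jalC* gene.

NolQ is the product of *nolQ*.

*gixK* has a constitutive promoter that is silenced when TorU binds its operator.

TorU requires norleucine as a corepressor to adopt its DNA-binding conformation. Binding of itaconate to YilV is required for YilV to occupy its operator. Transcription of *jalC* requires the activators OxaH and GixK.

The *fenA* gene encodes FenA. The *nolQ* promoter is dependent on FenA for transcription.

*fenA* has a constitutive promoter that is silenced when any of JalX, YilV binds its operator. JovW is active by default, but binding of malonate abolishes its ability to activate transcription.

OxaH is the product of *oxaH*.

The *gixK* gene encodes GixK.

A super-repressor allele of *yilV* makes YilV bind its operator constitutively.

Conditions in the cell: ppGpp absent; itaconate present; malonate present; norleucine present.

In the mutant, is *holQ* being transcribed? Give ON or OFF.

ON

ppGpp is absent, so JalX is inactive.
YilV is constitutively active in this strain.
With repressor YilV bound, *fenA* is not transcribed.
So FenA is not produced.
Required activator FenA is absent, so *nolQ* is not transcribed.
So NolQ is not produced.
Malonate is present, so JovW is inactive.
Required activator JovW is absent, so *oxaH* is not transcribed.
So OxaH is not produced.
Norleucine is present, so TorU is active.
With repressor TorU bound, *gixK* is not transcribed.
So GixK is not produced.
Required activator OxaH is absent, so *jalC* is not transcribed.
So JalC is not produced.
With no repressor bound, *holQ* is transcribed.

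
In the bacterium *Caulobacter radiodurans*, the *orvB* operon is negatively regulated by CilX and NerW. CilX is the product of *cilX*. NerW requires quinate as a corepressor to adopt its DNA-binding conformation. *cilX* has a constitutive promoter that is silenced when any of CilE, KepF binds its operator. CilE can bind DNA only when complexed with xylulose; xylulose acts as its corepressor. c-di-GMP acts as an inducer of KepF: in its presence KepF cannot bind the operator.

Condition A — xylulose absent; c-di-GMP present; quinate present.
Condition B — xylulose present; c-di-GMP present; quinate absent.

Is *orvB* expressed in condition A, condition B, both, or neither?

B only

Condition A:
Xylulose is absent, so CilE is inactive.
c-di-GMP is present, so KepF is inactive.
With no repressor bound, *cilX* is transcribed.
So CilX is produced and active.
Quinate is present, so NerW is active.
With repressor CilX bound, *orvB* is not transcribed.
→ *orvB* is OFF in A.
Condition B:
Xylulose is present, so CilE is active.
c-di-GMP is present, so KepF is inactive.
With repressor CilE bound, *cilX* is not transcribed.
So CilX is not produced.
Quinate is absent, so NerW is inactive.
With no repressor bound, *orvB* is transcribed.
→ *orvB* is ON in B.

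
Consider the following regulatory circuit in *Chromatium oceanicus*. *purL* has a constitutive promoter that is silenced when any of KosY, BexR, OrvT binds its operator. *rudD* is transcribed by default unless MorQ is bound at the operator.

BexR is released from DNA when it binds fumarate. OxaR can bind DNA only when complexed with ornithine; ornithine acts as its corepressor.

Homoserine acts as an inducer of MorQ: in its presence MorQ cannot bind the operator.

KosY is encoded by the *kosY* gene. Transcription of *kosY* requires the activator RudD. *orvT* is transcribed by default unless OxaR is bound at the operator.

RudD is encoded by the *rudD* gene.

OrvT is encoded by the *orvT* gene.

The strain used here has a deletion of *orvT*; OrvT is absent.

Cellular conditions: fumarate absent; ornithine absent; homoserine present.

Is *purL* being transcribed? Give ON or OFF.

OFF

Homoserine is present, so MorQ is inactive.
With no repressor bound, *rudD* is transcribed.
So RudD is produced and active.
No repressor is bound and RudD is active, so *kosY* is transcribed.
So KosY is produced and active.
Fumarate is absent, so BexR is active.
OrvT is non-functional in this strain, so it has no effect.
With repressor KosY bound, *purL* is not transcribed.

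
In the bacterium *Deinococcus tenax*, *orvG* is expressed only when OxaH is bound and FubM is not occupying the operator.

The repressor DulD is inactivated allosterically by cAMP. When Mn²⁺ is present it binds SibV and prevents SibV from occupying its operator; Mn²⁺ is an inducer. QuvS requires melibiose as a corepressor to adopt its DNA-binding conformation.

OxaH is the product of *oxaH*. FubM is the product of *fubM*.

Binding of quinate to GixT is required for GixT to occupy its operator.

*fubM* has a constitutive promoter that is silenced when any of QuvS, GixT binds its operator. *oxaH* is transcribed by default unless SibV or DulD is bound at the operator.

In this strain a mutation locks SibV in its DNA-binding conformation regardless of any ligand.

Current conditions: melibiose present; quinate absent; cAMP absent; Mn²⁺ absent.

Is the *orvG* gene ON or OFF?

OFF

SibV is constitutively active in this strain.
cAMP is absent, so DulD is active.
With repressor SibV bound, *oxaH* is not transcribed.
So OxaH is not produced.
Melibiose is present, so QuvS is active.
Quinate is absent, so GixT is inactive.
With repressor QuvS bound, *fubM* is not transcribed.
So FubM is not produced.
Required activator OxaH is absent, so *orvG* is not transcribed.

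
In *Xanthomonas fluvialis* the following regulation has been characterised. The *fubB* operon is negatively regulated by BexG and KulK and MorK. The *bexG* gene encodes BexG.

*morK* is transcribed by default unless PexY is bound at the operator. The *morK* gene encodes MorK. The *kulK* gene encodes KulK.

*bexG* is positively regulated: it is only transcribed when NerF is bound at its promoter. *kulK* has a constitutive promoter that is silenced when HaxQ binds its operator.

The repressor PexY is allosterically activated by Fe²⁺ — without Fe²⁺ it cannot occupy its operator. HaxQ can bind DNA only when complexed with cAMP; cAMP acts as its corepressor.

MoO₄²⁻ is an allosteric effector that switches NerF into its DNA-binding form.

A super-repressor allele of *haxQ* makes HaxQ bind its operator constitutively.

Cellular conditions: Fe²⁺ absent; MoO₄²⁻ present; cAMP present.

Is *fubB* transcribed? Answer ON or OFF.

OFF

MoO₄²⁻ is present, so NerF is active.
No repressor is bound and NerF is active, so *bexG* is transcribed.
So BexG is produced and active.
HaxQ is constitutively active in this strain.
With repressor HaxQ bound, *kulK* is not transcribed.
So KulK is not produced.
Fe²⁺ is absent, so PexY is inactive.
With no repressor bound, *morK* is transcribed.
So MorK is produced and active.
With repressor BexG bound, *fubB* is not transcribed.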